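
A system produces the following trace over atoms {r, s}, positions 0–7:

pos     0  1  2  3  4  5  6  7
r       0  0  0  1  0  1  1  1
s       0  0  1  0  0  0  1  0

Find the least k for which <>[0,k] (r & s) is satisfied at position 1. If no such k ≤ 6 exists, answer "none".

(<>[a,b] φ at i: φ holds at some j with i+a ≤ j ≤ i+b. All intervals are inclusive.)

Scan j = 1,2,… for (r & s):
  j=1: fails
  j=2: fails
  j=3: fails
  j=4: fails
  j=5: fails
  j=6: holds
First hit at j=6, so smallest k = 6-1 = 5.

5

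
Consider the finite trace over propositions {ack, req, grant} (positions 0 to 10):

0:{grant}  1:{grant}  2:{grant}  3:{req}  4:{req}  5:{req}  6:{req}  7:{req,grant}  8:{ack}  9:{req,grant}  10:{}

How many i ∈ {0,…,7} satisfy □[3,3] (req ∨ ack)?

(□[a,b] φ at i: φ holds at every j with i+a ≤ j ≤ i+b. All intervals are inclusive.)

7

Evaluate at each i in [0,7]:
  i=0: ✓ (all of [3,3])
  i=1: ✓ (all of [4,4])
  i=2: ✓ (all of [5,5])
  i=3: ✓ (all of [6,6])
  i=4: ✓ (all of [7,7])
  i=5: ✓ (all of [8,8])
  i=6: ✓ (all of [9,9])
  i=7: ✗ (fails at j=10)
Positions where it holds: {0, 1, 2, 3, 4, 5, 6} → 7.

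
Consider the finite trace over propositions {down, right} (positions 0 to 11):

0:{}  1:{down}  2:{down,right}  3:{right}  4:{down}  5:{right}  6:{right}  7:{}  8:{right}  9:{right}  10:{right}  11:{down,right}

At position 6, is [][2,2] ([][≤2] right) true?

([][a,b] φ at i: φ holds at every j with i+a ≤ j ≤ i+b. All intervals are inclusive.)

True

Check [][≤2] right at every j in [8,8]:
  j=8: holds on [8,10]
All positions satisfy it → formula holds.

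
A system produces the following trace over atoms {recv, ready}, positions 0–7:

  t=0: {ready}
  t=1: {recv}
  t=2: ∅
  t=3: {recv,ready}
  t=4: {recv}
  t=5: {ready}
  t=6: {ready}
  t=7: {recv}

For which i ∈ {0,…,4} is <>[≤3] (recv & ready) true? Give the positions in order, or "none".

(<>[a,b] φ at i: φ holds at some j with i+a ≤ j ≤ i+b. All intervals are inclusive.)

0, 1, 2, 3

Evaluate at each i in [0,4]:
  i=0: ✓ (witness j=3)
  i=1: ✓ (witness j=3)
  i=2: ✓ (witness j=3)
  i=3: ✓ (witness j=3)
  i=4: ✗ (none in [4,7])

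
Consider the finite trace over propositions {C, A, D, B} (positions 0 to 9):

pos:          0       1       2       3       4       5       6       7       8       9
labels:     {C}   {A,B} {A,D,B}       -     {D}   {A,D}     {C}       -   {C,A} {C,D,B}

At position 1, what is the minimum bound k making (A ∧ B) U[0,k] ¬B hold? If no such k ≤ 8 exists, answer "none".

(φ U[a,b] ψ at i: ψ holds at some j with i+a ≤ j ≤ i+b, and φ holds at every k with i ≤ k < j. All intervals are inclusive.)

Need earliest j ≥ 1 with ¬B, and (A ∧ B) at every k in [1,j-1].
  j=1: rhs fails.
  j=2: rhs fails.
  j=3: rhs holds; lhs holds on [1,2]. k = 2.

2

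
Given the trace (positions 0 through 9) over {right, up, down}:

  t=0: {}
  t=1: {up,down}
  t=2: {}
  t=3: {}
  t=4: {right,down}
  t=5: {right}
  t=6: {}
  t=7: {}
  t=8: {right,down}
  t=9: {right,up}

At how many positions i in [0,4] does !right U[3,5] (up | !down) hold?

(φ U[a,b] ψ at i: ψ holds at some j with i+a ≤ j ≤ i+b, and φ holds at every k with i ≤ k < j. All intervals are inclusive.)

Evaluate at each i in [0,4]:
  i=0: ✓ (rhs at j=3; lhs holds on [0,2])
  i=1: ✗ (lhs fails at k=4 before rhs at j=5)
  i=2: ✗ (lhs fails at k=4 before rhs at j=5)
  i=3: ✗ (lhs fails at k=4 before rhs at j=6)
  i=4: ✗ (lhs fails at k=4 before rhs at j=7)
Positions where it holds: {0} → 1.

1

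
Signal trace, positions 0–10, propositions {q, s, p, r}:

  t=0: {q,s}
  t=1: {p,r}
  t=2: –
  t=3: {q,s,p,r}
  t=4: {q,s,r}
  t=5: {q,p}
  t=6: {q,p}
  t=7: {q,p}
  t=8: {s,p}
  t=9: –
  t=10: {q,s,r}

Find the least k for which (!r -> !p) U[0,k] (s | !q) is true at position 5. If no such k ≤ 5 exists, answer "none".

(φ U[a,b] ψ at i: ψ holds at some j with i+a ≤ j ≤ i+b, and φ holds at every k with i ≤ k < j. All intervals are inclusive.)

none

Need earliest j ≥ 5 with (s | !q), and (!r -> !p) at every k in [5,j-1].
  j=5: rhs fails.
  j=6: rhs fails.
  j=7: rhs fails.
  j=8: rhs holds but lhs fails at k=5.
  j=9: rhs holds but lhs fails at k=5.
  j=10: rhs holds but lhs fails at k=5.
No witness within the range → none.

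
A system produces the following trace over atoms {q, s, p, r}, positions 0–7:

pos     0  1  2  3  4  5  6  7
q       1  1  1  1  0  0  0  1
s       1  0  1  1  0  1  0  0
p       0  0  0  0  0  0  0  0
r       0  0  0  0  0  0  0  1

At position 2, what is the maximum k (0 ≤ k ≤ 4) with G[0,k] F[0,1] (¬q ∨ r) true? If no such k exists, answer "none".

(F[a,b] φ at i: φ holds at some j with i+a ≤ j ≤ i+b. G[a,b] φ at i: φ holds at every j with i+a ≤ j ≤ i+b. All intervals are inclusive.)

none

F[0,1] (¬q ∨ r) must hold from j=2 onward; find where it first fails.
  j=2: fails → no k works.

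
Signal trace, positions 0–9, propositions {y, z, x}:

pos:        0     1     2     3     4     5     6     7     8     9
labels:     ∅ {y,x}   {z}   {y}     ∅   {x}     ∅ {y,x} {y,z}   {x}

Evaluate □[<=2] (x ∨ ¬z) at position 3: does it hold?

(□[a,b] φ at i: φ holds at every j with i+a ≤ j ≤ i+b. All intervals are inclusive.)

Yes

Check (x ∨ ¬z) at every j in [3,5]:
  j=3: true
  j=4: true
  j=5: true
All positions satisfy it → formula holds.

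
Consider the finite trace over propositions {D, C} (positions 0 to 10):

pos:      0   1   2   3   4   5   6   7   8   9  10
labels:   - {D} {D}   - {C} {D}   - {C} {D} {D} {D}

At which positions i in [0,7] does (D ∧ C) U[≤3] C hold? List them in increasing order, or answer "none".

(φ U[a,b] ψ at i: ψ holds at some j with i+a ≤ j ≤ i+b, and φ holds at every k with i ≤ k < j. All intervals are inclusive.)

Evaluate at each i in [0,7]:
  i=0: ✗ (no rhs in [0,3])
  i=1: ✗ (lhs fails at k=1 before rhs at j=4)
  i=2: ✗ (lhs fails at k=2 before rhs at j=4)
  i=3: ✗ (lhs fails at k=3 before rhs at j=4)
  i=4: ✓ (rhs at j=4)
  i=5: ✗ (lhs fails at k=5 before rhs at j=7)
  i=6: ✗ (lhs fails at k=6 before rhs at j=7)
  i=7: ✓ (rhs at j=7)

4, 7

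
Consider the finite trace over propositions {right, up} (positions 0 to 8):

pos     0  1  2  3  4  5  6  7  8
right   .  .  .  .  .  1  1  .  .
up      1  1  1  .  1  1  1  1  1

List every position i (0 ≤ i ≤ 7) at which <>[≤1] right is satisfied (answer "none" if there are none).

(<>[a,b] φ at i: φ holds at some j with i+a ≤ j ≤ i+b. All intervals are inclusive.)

4, 5, 6

Evaluate at each i in [0,7]:
  i=0: ✗ (none in [0,1])
  i=1: ✗ (none in [1,2])
  i=2: ✗ (none in [2,3])
  i=3: ✗ (none in [3,4])
  i=4: ✓ (witness j=5)
  i=5: ✓ (witness j=5)
  i=6: ✓ (witness j=6)
  i=7: ✗ (none in [7,8])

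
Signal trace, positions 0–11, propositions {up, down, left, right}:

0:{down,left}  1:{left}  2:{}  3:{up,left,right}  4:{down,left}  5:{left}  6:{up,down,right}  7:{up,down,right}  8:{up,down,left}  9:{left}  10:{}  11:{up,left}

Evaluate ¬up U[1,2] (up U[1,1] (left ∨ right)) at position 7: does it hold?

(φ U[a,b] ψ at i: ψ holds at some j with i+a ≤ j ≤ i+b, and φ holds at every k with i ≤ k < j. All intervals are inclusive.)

Need some j in [8,9] with (up U[1,1] (left ∨ right)), and ¬up at every k in [7,j-1].
  j=8: (up U[1,1] (left ∨ right)) holds, but ¬up fails at k=7 → not this j.
  j=9: (up U[1,1] (left ∨ right)) — fails.
No j in the window works → until fails.

False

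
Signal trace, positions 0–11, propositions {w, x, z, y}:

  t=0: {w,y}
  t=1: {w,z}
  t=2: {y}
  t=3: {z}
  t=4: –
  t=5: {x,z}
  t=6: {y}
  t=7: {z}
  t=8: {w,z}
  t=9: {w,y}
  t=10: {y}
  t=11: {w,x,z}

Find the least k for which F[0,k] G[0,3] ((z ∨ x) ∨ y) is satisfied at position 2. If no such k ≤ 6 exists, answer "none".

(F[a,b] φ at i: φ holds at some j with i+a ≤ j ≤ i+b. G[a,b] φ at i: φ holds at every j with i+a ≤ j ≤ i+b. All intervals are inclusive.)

Scan j = 2,3,… for G[0,3] ((z ∨ x) ∨ y):
  j=2: fails
  j=3: fails
  j=4: fails
  j=5: holds
First hit at j=5, so smallest k = 5-2 = 3.

3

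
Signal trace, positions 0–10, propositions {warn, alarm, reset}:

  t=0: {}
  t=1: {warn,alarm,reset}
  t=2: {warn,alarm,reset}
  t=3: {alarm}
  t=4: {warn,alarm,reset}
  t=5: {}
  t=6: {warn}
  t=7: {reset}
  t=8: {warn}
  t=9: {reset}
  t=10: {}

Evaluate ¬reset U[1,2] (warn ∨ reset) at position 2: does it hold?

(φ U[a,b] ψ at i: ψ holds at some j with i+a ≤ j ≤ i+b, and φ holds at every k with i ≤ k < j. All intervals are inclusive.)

No

Need some j in [3,4] with (warn ∨ reset), and ¬reset at every k in [2,j-1].
  j=3: (warn ∨ reset) false.
  j=4: (warn ∨ reset) holds, but ¬reset fails at k=2 → not this j.
No j in the window works → until fails.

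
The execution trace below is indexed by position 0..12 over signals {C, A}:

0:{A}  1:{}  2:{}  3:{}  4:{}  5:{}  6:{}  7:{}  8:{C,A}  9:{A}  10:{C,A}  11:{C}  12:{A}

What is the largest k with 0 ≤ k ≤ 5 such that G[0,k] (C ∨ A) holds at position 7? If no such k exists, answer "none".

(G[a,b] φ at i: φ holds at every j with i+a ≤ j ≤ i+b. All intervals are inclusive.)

(C ∨ A) must hold from j=7 onward; find where it first fails.
  j=7: fails → no k works.

none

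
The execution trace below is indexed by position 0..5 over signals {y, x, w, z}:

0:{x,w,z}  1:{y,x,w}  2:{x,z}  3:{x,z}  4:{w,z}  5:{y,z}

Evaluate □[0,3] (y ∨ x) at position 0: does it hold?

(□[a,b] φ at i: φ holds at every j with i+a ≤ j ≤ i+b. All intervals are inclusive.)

Check (y ∨ x) at every j in [0,3]:
  j=0: true
  j=1: true
  j=2: true
  j=3: true
All positions satisfy it → formula holds.

True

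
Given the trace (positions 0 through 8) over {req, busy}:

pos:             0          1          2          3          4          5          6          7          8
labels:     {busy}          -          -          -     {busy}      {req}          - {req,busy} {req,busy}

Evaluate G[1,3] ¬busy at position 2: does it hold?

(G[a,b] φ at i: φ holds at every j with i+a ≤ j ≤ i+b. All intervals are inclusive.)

No

Check ¬busy at every j in [3,5]:
  j=3: true
  j=4: false
  j=5: true
Fails at j=4 → formula fails.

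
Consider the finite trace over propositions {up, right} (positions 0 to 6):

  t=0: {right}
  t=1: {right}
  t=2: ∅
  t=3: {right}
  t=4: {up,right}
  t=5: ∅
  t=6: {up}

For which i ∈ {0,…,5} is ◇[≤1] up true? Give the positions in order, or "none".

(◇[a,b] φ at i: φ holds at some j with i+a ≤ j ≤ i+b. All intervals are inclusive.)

Evaluate at each i in [0,5]:
  i=0: ✗ (none in [0,1])
  i=1: ✗ (none in [1,2])
  i=2: ✗ (none in [2,3])
  i=3: ✓ (witness j=4)
  i=4: ✓ (witness j=4)
  i=5: ✓ (witness j=6)

3, 4, 5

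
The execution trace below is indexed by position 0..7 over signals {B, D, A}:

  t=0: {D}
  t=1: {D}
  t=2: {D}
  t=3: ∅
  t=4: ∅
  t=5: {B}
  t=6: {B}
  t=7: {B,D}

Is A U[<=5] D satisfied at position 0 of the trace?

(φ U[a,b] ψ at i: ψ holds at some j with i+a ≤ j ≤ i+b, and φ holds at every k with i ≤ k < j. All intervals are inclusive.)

True

Need some j in [0,5] with D, and A at every k in [0,j-1].
  j=0: D holds; no prefix to check → satisfied.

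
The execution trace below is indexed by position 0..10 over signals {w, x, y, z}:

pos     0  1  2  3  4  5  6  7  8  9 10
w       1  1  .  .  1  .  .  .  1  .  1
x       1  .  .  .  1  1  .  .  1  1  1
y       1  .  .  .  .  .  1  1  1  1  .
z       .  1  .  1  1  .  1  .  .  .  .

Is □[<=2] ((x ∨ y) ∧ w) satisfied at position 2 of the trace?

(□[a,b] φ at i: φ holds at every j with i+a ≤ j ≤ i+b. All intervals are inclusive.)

False

Check ((x ∨ y) ∧ w) at every j in [2,4]:
  j=2: false
  j=3: false
  j=4: true
Fails at j=2 → formula fails.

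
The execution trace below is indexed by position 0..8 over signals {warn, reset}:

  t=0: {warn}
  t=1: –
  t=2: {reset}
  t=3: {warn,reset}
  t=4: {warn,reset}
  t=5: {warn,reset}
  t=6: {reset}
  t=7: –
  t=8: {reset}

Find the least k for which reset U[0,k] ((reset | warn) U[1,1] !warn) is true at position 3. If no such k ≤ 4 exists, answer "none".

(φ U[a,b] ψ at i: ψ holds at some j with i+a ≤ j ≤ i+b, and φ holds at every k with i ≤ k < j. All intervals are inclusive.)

Need earliest j ≥ 3 with ((reset | warn) U[1,1] !warn), and reset at every k in [3,j-1].
  j=3: rhs fails.
  j=4: rhs fails.
  j=5: rhs holds; lhs holds on [3,4]. k = 2.

2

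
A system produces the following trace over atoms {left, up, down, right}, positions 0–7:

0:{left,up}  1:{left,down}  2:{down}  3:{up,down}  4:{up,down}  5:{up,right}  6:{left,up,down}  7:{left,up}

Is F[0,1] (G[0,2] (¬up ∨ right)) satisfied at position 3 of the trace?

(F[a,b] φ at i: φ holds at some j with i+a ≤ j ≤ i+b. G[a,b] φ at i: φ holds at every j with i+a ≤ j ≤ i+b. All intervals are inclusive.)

Does not hold

Check G[0,2] (¬up ∨ right) at each j in [3,4]:
  j=3: fails at 3
  j=4: fails at 4
No position in the window satisfies it → formula fails.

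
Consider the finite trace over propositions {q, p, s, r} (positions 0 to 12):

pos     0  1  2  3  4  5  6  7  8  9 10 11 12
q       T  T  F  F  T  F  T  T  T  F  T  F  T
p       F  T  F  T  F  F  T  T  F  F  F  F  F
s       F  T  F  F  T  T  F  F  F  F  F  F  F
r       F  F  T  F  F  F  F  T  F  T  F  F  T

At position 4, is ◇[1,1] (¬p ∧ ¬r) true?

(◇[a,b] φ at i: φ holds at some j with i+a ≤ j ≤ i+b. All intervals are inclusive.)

Check (¬p ∧ ¬r) at each j in [5,5]:
  j=5: true
Found at j=5 → formula holds.

Yes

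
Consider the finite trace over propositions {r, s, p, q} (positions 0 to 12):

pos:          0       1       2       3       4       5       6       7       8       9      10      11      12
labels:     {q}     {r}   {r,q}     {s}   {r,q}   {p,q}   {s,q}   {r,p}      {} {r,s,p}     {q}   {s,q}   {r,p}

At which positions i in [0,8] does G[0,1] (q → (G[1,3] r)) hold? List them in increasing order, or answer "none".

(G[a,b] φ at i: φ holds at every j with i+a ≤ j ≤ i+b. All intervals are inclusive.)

Evaluate at each i in [0,8]:
  i=0: ✗ (fails at j=0)
  i=1: ✗ (fails at j=2)
  i=2: ✗ (fails at j=2)
  i=3: ✗ (fails at j=4)
  i=4: ✗ (fails at j=4)
  i=5: ✗ (fails at j=5)
  i=6: ✗ (fails at j=6)
  i=7: ✓ (all of [7,8])
  i=8: ✓ (all of [8,9])

7, 8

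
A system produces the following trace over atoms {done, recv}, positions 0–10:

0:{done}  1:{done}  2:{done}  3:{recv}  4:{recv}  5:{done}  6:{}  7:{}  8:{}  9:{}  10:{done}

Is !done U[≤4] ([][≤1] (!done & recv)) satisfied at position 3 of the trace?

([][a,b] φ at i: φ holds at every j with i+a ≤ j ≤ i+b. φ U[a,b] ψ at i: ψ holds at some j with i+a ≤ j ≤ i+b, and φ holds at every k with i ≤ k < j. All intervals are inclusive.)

Holds

Need some j in [3,7] with [][≤1] (!done & recv), and !done at every k in [3,j-1].
  j=3: [][≤1] (!done & recv) holds; no prefix to check → satisfied.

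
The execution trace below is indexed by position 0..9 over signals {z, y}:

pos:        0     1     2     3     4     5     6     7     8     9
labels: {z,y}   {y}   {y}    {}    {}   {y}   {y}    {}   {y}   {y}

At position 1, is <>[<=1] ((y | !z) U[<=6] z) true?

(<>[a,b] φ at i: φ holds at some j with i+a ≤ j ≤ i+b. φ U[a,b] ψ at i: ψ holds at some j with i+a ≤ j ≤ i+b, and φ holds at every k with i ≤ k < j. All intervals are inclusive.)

Check ((y | !z) U[<=6] z) at each j in [1,2]:
  j=1: fails
  j=2: fails
No position in the window satisfies it → formula fails.

Does not hold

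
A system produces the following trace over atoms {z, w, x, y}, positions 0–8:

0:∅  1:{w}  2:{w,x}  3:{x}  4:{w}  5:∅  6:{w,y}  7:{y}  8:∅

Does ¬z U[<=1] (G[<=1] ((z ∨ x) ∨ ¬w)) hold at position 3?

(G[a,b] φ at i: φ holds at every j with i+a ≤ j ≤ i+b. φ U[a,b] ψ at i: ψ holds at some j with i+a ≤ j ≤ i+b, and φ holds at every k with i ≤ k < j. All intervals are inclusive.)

Does not hold

Need some j in [3,4] with G[<=1] ((z ∨ x) ∨ ¬w), and ¬z at every k in [3,j-1].
  j=3: G[<=1] ((z ∨ x) ∨ ¬w) — fails at 4.
  j=4: G[<=1] ((z ∨ x) ∨ ¬w) — fails at 4.
No j in the window works → until fails.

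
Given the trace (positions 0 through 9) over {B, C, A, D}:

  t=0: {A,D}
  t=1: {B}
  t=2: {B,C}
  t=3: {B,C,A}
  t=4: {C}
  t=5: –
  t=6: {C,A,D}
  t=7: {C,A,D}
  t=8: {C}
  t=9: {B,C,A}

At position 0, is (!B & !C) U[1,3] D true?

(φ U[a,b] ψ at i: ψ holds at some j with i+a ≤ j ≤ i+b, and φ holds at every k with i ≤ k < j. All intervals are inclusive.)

Need some j in [1,3] with D, and (!B & !C) at every k in [0,j-1].
  j=1: D false.
  j=2: D false.
  j=3: D false.
No j in the window works → until fails.

Does not hold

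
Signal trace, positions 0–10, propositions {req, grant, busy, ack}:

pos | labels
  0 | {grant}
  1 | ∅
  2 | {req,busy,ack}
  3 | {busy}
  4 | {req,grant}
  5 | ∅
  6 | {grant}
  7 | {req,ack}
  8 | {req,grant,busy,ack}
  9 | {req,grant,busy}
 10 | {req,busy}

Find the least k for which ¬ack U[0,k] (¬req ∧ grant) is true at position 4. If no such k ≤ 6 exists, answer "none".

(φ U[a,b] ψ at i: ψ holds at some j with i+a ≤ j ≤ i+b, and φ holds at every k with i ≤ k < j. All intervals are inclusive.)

2

Need earliest j ≥ 4 with (¬req ∧ grant), and ¬ack at every k in [4,j-1].
  j=4: rhs fails.
  j=5: rhs fails.
  j=6: rhs holds; lhs holds on [4,5]. k = 2.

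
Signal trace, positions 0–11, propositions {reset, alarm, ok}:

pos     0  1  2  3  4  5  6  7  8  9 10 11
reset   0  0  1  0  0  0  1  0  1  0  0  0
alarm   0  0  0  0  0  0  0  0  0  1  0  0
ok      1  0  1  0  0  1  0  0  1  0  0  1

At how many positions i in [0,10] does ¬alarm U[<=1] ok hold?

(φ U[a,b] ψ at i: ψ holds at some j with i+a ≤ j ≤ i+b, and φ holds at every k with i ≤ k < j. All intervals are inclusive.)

8

Evaluate at each i in [0,10]:
  i=0: ✓ (rhs at j=0)
  i=1: ✓ (rhs at j=2; lhs holds on [1,1])
  i=2: ✓ (rhs at j=2)
  i=3: ✗ (no rhs in [3,4])
  i=4: ✓ (rhs at j=5; lhs holds on [4,4])
  i=5: ✓ (rhs at j=5)
  i=6: ✗ (no rhs in [6,7])
  i=7: ✓ (rhs at j=8; lhs holds on [7,7])
  i=8: ✓ (rhs at j=8)
  i=9: ✗ (no rhs in [9,10])
  i=10: ✓ (rhs at j=11; lhs holds on [10,10])
Positions where it holds: {0, 1, 2, 4, 5, 7, 8, 10} → 8.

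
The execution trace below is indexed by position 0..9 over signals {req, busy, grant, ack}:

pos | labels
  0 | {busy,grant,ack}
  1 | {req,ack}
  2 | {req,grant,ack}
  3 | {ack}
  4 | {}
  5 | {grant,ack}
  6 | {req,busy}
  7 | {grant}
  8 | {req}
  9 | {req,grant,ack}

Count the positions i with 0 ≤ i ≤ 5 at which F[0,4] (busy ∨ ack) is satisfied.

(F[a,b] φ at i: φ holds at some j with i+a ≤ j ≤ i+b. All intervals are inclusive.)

Evaluate at each i in [0,5]:
  i=0: ✓ (witness j=0)
  i=1: ✓ (witness j=1)
  i=2: ✓ (witness j=2)
  i=3: ✓ (witness j=3)
  i=4: ✓ (witness j=5)
  i=5: ✓ (witness j=5)
Positions where it holds: {0, 1, 2, 3, 4, 5} → 6.

6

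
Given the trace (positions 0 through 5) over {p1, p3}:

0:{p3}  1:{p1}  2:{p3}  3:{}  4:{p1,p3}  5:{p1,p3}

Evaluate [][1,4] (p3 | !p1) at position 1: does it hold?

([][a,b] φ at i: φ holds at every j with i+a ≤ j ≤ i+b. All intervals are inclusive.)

Check (p3 | !p1) at every j in [2,5]:
  j=2: true
  j=3: true
  j=4: true
  j=5: true
All positions satisfy it → formula holds.

True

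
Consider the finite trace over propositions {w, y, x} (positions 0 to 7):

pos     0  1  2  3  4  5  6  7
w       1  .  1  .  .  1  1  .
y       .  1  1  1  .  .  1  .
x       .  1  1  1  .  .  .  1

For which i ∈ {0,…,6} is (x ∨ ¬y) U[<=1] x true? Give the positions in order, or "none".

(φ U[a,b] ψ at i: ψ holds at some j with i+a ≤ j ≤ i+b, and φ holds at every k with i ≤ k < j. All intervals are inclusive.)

0, 1, 2, 3

Evaluate at each i in [0,6]:
  i=0: ✓ (rhs at j=1; lhs holds on [0,0])
  i=1: ✓ (rhs at j=1)
  i=2: ✓ (rhs at j=2)
  i=3: ✓ (rhs at j=3)
  i=4: ✗ (no rhs in [4,5])
  i=5: ✗ (no rhs in [5,6])
  i=6: ✗ (lhs fails at k=6 before rhs at j=7)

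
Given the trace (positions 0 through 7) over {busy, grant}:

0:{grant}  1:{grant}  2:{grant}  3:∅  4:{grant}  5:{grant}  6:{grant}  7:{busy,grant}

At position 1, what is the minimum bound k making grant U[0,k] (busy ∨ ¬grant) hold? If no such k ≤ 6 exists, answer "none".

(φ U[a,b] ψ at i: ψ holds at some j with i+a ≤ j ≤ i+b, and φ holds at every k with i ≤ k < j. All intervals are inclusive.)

Need earliest j ≥ 1 with (busy ∨ ¬grant), and grant at every k in [1,j-1].
  j=1: rhs fails.
  j=2: rhs fails.
  j=3: rhs holds; lhs holds on [1,2]. k = 2.

2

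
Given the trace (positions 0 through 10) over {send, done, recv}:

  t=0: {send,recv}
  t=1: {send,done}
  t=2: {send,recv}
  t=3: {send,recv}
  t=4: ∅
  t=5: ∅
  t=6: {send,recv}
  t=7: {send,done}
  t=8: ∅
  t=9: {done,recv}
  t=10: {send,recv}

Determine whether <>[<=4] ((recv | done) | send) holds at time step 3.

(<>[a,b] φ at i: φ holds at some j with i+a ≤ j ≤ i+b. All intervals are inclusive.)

Check ((recv | done) | send) at each j in [3,7]:
  j=3: true
  j=4: false
  j=5: false
  j=6: true
  j=7: true
Found at j=3 → formula holds.

True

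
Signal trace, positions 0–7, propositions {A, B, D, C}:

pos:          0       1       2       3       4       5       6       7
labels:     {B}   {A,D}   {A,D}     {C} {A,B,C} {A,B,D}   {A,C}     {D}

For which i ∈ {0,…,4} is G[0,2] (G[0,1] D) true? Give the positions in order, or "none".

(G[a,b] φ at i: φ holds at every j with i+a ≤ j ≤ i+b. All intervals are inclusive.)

none

Evaluate at each i in [0,4]:
  i=0: ✗ (fails at j=0)
  i=1: ✗ (fails at j=2)
  i=2: ✗ (fails at j=2)
  i=3: ✗ (fails at j=3)
  i=4: ✗ (fails at j=4)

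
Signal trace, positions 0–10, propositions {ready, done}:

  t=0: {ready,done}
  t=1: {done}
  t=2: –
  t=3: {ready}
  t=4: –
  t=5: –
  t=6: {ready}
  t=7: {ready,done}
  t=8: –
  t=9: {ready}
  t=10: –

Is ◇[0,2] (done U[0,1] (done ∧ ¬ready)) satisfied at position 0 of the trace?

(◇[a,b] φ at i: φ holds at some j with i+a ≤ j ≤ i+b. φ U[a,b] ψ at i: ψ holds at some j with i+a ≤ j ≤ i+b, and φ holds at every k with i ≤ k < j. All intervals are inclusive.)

Check (done U[0,1] (done ∧ ¬ready)) at each j in [0,2]:
  j=0: holds
  j=1: holds
  j=2: fails
Found at j=0 → formula holds.

Yes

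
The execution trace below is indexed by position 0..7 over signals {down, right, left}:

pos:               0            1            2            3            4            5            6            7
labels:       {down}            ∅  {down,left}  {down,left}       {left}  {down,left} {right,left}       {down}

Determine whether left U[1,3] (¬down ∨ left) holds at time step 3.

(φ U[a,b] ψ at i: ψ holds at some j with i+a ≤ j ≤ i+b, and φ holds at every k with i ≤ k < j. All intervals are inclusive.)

Need some j in [4,6] with (¬down ∨ left), and left at every k in [3,j-1].
  j=4: (¬down ∨ left) holds; left holds at every k in [3,3] → satisfied.

True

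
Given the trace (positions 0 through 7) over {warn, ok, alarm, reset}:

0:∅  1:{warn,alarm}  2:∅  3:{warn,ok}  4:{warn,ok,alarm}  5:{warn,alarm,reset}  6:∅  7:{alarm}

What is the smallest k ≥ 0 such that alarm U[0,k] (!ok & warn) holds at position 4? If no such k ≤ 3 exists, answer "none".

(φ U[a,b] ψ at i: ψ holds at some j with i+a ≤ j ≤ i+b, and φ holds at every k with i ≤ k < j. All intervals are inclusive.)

Need earliest j ≥ 4 with (!ok & warn), and alarm at every k in [4,j-1].
  j=4: rhs fails.
  j=5: rhs holds; lhs holds on [4,4]. k = 1.

1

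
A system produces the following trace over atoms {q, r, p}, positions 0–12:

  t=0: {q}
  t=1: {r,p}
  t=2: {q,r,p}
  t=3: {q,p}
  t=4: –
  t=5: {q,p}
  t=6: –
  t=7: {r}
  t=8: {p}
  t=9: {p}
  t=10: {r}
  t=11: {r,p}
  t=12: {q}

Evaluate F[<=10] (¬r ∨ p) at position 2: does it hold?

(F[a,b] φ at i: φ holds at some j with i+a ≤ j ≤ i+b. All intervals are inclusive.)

Check (¬r ∨ p) at each j in [2,12]:
  j=2: true
  j=3: true
  j=4: true
  j=5: true
  j=6: true
  j=7: false
  j=8: true
  j=9: true
  j=10: false
  j=11: true
  j=12: true
Found at j=2 → formula holds.

Holds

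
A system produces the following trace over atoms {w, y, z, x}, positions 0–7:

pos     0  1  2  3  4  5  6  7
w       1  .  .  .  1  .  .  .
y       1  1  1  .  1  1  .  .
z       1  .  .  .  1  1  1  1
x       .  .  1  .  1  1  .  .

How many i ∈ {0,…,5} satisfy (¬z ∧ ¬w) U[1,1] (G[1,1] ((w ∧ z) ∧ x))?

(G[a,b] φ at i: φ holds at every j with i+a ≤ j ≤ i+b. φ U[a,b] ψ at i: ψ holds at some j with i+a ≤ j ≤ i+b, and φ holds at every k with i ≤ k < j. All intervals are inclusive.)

1

Evaluate at each i in [0,5]:
  i=0: ✗ (no rhs in [1,1])
  i=1: ✗ (no rhs in [2,2])
  i=2: ✓ (rhs at j=3; lhs holds on [2,2])
  i=3: ✗ (no rhs in [4,4])
  i=4: ✗ (no rhs in [5,5])
  i=5: ✗ (no rhs in [6,6])
Positions where it holds: {2} → 1.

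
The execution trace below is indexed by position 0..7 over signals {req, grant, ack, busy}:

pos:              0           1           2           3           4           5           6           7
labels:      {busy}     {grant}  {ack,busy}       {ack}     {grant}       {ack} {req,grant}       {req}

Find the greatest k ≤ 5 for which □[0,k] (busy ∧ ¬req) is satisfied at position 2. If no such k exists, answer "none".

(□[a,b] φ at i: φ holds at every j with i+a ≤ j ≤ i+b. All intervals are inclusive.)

0

(busy ∧ ¬req) must hold from j=2 onward; find where it first fails.
  j=2: holds
  j=3: fails
Holds on [2,2], so largest k = 0.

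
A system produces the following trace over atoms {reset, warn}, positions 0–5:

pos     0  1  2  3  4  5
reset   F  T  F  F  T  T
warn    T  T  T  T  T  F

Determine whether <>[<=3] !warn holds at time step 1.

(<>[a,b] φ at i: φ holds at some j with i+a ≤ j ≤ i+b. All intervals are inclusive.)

False

Check !warn at each j in [1,4]:
  j=1: false
  j=2: false
  j=3: false
  j=4: false
No position in the window satisfies it → formula fails.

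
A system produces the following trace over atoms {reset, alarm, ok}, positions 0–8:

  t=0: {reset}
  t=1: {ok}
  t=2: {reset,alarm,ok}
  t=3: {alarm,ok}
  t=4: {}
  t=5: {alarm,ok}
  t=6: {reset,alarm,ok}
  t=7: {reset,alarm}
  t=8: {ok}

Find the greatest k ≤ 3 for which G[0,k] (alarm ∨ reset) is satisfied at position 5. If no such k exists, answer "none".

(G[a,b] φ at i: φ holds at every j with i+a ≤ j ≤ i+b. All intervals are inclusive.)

(alarm ∨ reset) must hold from j=5 onward; find where it first fails.
  j=5: holds
  j=6: holds
  j=7: holds
  j=8: fails
Holds on [5,7], so largest k = 2.

2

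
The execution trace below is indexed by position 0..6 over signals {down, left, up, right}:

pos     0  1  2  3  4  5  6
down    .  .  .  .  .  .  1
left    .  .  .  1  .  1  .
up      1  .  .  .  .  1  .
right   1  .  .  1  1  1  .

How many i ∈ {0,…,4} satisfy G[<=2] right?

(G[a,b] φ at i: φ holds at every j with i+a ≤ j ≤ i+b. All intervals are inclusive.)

1

Evaluate at each i in [0,4]:
  i=0: ✗ (fails at j=1)
  i=1: ✗ (fails at j=1)
  i=2: ✗ (fails at j=2)
  i=3: ✓ (all of [3,5])
  i=4: ✗ (fails at j=6)
Positions where it holds: {3} → 1.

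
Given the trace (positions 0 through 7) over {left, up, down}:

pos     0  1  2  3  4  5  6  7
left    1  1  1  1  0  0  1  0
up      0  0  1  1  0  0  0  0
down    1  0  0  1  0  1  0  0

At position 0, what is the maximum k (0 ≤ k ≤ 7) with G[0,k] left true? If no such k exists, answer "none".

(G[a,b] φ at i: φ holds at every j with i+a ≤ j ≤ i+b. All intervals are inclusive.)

left must hold from j=0 onward; find where it first fails.
  j=0: holds
  j=1: holds
  j=2: holds
  j=3: holds
  j=4: fails
Holds on [0,3], so largest k = 3.

3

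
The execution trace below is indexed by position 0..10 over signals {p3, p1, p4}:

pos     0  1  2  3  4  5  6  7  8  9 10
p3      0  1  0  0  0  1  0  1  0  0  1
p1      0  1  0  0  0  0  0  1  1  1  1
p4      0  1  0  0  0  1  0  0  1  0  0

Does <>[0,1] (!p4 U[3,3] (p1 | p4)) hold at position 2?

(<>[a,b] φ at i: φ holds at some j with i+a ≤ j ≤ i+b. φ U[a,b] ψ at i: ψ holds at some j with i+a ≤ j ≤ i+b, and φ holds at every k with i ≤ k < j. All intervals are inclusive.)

Check (!p4 U[3,3] (p1 | p4)) at each j in [2,3]:
  j=2: holds
  j=3: fails
Found at j=2 → formula holds.

Holds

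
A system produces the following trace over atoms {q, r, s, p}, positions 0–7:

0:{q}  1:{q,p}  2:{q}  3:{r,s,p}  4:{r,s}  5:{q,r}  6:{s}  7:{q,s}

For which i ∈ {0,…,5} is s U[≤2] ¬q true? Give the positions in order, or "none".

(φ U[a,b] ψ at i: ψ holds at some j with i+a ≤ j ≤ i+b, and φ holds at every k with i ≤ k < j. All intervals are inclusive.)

Evaluate at each i in [0,5]:
  i=0: ✗ (no rhs in [0,2])
  i=1: ✗ (lhs fails at k=1 before rhs at j=3)
  i=2: ✗ (lhs fails at k=2 before rhs at j=3)
  i=3: ✓ (rhs at j=3)
  i=4: ✓ (rhs at j=4)
  i=5: ✗ (lhs fails at k=5 before rhs at j=6)

3, 4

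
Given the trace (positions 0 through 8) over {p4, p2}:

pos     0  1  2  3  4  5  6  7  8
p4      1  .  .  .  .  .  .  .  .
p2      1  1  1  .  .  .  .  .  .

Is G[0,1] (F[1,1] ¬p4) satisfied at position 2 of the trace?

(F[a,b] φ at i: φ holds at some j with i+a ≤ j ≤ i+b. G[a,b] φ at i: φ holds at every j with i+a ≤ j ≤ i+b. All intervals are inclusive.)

True

Check F[1,1] ¬p4 at every j in [2,3]:
  j=2: holds (witness at 3)
  j=3: holds (witness at 4)
All positions satisfy it → formula holds.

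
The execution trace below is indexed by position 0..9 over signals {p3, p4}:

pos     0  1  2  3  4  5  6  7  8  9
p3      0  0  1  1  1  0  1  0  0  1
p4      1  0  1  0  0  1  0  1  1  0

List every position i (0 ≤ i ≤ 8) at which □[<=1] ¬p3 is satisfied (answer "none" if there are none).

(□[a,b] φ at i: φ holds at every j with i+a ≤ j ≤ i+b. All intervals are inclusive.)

0, 7

Evaluate at each i in [0,8]:
  i=0: ✓ (all of [0,1])
  i=1: ✗ (fails at j=2)
  i=2: ✗ (fails at j=2)
  i=3: ✗ (fails at j=3)
  i=4: ✗ (fails at j=4)
  i=5: ✗ (fails at j=6)
  i=6: ✗ (fails at j=6)
  i=7: ✓ (all of [7,8])
  i=8: ✗ (fails at j=9)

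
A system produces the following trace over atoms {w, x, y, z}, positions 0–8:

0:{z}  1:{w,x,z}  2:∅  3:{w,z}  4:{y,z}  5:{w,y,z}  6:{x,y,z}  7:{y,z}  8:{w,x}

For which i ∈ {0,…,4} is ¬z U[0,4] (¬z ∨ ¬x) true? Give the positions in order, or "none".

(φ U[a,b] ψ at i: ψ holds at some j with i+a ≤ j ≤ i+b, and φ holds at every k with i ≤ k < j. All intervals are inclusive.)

Evaluate at each i in [0,4]:
  i=0: ✓ (rhs at j=0)
  i=1: ✗ (lhs fails at k=1 before rhs at j=2)
  i=2: ✓ (rhs at j=2)
  i=3: ✓ (rhs at j=3)
  i=4: ✓ (rhs at j=4)

0, 2, 3, 4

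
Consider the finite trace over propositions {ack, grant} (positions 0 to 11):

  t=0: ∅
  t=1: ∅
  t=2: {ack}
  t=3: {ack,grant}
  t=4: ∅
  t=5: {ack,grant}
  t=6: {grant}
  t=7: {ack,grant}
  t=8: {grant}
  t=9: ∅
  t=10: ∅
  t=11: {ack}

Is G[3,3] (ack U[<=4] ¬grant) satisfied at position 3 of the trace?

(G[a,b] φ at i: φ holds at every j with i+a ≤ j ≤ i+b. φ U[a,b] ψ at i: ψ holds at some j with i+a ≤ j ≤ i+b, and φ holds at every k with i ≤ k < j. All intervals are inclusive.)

Check (ack U[<=4] ¬grant) at every j in [6,6]:
  j=6: fails
Fails at j=6 → formula fails.

No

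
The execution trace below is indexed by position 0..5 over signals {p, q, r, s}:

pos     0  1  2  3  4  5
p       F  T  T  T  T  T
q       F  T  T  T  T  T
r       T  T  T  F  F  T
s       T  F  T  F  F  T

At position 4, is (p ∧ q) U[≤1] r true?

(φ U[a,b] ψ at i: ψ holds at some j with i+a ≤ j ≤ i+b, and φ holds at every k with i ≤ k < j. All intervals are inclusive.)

Holds

Need some j in [4,5] with r, and (p ∧ q) at every k in [4,j-1].
  j=4: r false.
  j=5: r holds; (p ∧ q) holds at every k in [4,4] → satisfied.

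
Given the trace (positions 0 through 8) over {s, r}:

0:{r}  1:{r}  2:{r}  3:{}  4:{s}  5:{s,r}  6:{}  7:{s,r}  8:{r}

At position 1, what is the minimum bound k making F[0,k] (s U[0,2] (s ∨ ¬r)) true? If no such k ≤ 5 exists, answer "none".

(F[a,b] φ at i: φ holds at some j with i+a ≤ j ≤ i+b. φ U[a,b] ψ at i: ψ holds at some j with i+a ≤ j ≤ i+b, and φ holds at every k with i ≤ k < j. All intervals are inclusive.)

2

Scan j = 1,2,… for (s U[0,2] (s ∨ ¬r)):
  j=1: fails
  j=2: fails
  j=3: holds
First hit at j=3, so smallest k = 3-1 = 2.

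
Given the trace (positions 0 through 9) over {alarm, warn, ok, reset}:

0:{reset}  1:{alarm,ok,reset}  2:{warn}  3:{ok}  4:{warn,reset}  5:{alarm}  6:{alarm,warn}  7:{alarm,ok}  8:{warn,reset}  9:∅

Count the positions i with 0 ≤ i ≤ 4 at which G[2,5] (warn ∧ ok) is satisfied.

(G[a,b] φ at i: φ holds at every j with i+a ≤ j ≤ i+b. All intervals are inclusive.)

Evaluate at each i in [0,4]:
  i=0: ✗ (fails at j=2)
  i=1: ✗ (fails at j=3)
  i=2: ✗ (fails at j=4)
  i=3: ✗ (fails at j=5)
  i=4: ✗ (fails at j=6)
Positions where it holds: {} → 0.

0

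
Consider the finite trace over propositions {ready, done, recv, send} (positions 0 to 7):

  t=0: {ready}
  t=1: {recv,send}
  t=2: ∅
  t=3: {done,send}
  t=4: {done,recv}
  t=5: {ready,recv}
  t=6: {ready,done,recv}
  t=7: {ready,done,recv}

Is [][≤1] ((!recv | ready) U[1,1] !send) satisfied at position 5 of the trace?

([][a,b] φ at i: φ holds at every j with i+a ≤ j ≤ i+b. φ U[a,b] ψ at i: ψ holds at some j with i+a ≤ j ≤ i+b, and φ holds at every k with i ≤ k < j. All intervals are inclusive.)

Yes

Check ((!recv | ready) U[1,1] !send) at every j in [5,6]:
  j=5: holds
  j=6: holds
All positions satisfy it → formula holds.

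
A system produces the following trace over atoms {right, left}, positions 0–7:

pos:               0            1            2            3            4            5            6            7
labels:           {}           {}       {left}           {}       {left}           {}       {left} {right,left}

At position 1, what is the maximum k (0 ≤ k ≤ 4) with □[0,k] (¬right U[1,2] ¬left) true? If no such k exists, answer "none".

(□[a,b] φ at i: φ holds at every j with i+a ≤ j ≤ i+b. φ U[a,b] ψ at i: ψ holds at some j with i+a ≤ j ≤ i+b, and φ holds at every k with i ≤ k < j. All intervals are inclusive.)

(¬right U[1,2] ¬left) must hold from j=1 onward; find where it first fails.
  j=1: holds
  j=2: holds
  j=3: holds
  j=4: holds
  j=5: fails
Holds on [1,4], so largest k = 3.

3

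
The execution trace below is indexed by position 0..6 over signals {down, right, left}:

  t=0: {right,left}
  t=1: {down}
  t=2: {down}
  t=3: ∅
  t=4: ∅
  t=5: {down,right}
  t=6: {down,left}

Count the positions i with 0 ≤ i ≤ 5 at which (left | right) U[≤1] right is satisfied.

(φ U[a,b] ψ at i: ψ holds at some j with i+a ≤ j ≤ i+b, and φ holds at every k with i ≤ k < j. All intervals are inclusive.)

Evaluate at each i in [0,5]:
  i=0: ✓ (rhs at j=0)
  i=1: ✗ (no rhs in [1,2])
  i=2: ✗ (no rhs in [2,3])
  i=3: ✗ (no rhs in [3,4])
  i=4: ✗ (lhs fails at k=4 before rhs at j=5)
  i=5: ✓ (rhs at j=5)
Positions where it holds: {0, 5} → 2.

2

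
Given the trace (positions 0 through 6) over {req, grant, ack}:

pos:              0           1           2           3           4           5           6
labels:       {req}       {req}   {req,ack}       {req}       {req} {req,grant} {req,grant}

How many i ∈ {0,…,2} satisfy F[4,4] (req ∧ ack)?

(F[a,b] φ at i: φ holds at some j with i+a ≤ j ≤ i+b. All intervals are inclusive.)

Evaluate at each i in [0,2]:
  i=0: ✗ (none in [4,4])
  i=1: ✗ (none in [5,5])
  i=2: ✗ (none in [6,6])
Positions where it holds: {} → 0.

0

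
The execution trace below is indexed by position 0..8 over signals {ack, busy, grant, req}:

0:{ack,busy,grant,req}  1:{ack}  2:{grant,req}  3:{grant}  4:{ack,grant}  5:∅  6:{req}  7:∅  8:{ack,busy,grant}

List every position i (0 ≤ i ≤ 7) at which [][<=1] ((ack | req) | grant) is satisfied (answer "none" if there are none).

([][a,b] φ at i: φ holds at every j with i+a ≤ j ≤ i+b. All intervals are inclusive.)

0, 1, 2, 3

Evaluate at each i in [0,7]:
  i=0: ✓ (all of [0,1])
  i=1: ✓ (all of [1,2])
  i=2: ✓ (all of [2,3])
  i=3: ✓ (all of [3,4])
  i=4: ✗ (fails at j=5)
  i=5: ✗ (fails at j=5)
  i=6: ✗ (fails at j=7)
  i=7: ✗ (fails at j=7)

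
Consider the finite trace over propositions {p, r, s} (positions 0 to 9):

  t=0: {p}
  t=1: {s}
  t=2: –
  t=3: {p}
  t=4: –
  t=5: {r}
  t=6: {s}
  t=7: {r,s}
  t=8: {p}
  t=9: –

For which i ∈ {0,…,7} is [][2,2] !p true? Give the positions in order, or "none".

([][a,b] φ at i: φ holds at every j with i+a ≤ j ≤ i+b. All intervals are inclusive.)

0, 2, 3, 4, 5, 7

Evaluate at each i in [0,7]:
  i=0: ✓ (all of [2,2])
  i=1: ✗ (fails at j=3)
  i=2: ✓ (all of [4,4])
  i=3: ✓ (all of [5,5])
  i=4: ✓ (all of [6,6])
  i=5: ✓ (all of [7,7])
  i=6: ✗ (fails at j=8)
  i=7: ✓ (all of [9,9])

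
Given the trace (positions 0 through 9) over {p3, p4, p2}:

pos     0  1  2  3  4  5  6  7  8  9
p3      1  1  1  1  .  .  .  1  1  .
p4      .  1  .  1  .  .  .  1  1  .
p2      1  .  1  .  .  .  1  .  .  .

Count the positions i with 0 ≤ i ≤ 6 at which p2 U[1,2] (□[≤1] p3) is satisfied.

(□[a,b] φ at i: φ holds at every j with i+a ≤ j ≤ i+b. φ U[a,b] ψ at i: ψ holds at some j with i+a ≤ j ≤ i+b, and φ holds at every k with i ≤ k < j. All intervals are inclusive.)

2

Evaluate at each i in [0,6]:
  i=0: ✓ (rhs at j=1; lhs holds on [0,0])
  i=1: ✗ (lhs fails at k=1 before rhs at j=2)
  i=2: ✗ (no rhs in [3,4])
  i=3: ✗ (no rhs in [4,5])
  i=4: ✗ (no rhs in [5,6])
  i=5: ✗ (lhs fails at k=5 before rhs at j=7)
  i=6: ✓ (rhs at j=7; lhs holds on [6,6])
Positions where it holds: {0, 6} → 2.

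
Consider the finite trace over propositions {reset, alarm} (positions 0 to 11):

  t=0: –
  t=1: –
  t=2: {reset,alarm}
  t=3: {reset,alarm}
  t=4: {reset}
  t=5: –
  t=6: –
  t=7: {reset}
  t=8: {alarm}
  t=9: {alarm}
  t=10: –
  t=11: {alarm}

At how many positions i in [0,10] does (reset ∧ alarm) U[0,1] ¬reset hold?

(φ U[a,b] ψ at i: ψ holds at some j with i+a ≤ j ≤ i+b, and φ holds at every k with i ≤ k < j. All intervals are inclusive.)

7

Evaluate at each i in [0,10]:
  i=0: ✓ (rhs at j=0)
  i=1: ✓ (rhs at j=1)
  i=2: ✗ (no rhs in [2,3])
  i=3: ✗ (no rhs in [3,4])
  i=4: ✗ (lhs fails at k=4 before rhs at j=5)
  i=5: ✓ (rhs at j=5)
  i=6: ✓ (rhs at j=6)
  i=7: ✗ (lhs fails at k=7 before rhs at j=8)
  i=8: ✓ (rhs at j=8)
  i=9: ✓ (rhs at j=9)
  i=10: ✓ (rhs at j=10)
Positions where it holds: {0, 1, 5, 6, 8, 9, 10} → 7.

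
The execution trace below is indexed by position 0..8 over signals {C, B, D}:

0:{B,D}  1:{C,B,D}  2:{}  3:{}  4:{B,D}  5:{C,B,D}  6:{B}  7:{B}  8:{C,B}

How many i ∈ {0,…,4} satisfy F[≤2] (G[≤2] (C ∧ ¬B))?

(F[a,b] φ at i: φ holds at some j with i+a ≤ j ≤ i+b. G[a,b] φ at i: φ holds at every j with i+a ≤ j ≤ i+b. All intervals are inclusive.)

Evaluate at each i in [0,4]:
  i=0: ✗ (none in [0,2])
  i=1: ✗ (none in [1,3])
  i=2: ✗ (none in [2,4])
  i=3: ✗ (none in [3,5])
  i=4: ✗ (none in [4,6])
Positions where it holds: {} → 0.

0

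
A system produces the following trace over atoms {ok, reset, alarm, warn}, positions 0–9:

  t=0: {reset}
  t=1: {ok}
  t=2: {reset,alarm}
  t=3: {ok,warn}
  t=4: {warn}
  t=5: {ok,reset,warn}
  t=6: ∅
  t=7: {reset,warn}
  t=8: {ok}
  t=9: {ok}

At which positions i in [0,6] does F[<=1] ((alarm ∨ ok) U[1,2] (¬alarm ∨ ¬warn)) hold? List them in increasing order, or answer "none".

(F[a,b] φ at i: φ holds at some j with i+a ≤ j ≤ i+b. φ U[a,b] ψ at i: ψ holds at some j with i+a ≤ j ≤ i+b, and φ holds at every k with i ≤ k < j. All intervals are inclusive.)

0, 1, 2, 3, 4, 5

Evaluate at each i in [0,6]:
  i=0: ✓ (witness j=1)
  i=1: ✓ (witness j=1)
  i=2: ✓ (witness j=2)
  i=3: ✓ (witness j=3)
  i=4: ✓ (witness j=5)
  i=5: ✓ (witness j=5)
  i=6: ✗ (none in [6,7])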